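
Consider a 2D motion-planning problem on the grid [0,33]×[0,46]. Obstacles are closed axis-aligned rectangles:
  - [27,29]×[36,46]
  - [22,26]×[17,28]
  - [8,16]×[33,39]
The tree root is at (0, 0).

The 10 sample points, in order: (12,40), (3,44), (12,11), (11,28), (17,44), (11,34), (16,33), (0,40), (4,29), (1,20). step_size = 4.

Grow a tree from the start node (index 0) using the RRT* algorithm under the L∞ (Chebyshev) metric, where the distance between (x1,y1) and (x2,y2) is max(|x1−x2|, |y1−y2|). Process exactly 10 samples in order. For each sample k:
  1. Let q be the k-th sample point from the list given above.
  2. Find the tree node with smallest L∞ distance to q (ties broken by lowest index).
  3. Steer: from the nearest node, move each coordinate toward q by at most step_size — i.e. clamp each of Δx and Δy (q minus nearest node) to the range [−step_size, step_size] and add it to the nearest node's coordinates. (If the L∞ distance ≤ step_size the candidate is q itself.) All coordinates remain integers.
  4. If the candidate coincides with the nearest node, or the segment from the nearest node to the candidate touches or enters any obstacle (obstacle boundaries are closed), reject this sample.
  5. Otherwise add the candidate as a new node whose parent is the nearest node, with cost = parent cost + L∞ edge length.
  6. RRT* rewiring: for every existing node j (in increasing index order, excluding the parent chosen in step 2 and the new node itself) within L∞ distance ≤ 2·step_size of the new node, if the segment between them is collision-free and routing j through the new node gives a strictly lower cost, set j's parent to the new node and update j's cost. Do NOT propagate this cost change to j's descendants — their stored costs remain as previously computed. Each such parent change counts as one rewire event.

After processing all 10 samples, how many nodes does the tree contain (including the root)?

Node count: 11

1. q=(12,40) nearest=0 d=40 new=(4,4) → add node 1 parent=0 cost=4
2. q=(3,44) nearest=1 d=40 new=(3,8) → add node 2 parent=1 cost=8
3. q=(12,11) nearest=1 d=8 new=(8,8) → add node 3 parent=1 cost=8
4. q=(11,28) nearest=2 d=20 new=(7,12) → add node 4 parent=2 cost=12
5. q=(17,44) nearest=4 d=32 new=(11,16) → add node 5 parent=4 cost=16
6. q=(11,34) nearest=5 d=18 new=(11,20) → add node 6 parent=5 cost=20
7. q=(16,33) nearest=6 d=13 new=(15,24) → add node 7 parent=6 cost=24
8. q=(0,40) nearest=7 d=16 new=(11,28) → add node 8 parent=7 cost=28
9. q=(4,29) nearest=8 d=7 new=(7,29) → add node 9 parent=8 cost=32
10. q=(1,20) nearest=4 d=8 new=(3,16) → add node 10 parent=4 cost=16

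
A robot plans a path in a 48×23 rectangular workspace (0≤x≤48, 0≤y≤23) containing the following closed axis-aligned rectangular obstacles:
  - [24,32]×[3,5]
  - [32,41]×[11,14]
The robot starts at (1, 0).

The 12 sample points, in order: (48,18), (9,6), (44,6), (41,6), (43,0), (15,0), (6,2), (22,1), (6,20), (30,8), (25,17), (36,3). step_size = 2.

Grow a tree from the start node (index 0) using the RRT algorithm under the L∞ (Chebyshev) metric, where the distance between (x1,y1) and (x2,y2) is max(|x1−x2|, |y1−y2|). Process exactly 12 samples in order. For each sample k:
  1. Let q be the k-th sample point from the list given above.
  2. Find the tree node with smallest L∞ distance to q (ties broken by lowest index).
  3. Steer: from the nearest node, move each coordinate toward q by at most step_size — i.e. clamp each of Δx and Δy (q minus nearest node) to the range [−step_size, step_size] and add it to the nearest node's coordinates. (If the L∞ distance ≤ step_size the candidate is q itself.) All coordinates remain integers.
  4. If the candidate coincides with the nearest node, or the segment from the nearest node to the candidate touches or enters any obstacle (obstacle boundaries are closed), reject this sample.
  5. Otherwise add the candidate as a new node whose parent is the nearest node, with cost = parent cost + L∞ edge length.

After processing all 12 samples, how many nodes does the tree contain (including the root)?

Node count: 13

1. q=(48,18) nearest=0 d=47 new=(3,2) → add node 1 parent=0 cost=2
2. q=(9,6) nearest=1 d=6 new=(5,4) → add node 2 parent=1 cost=4
3. q=(44,6) nearest=2 d=39 new=(7,6) → add node 3 parent=2 cost=6
4. q=(41,6) nearest=3 d=34 new=(9,6) → add node 4 parent=3 cost=8
5. q=(43,0) nearest=4 d=34 new=(11,4) → add node 5 parent=4 cost=10
6. q=(15,0) nearest=5 d=4 new=(13,2) → add node 6 parent=5 cost=12
7. q=(6,2) nearest=2 d=2 new=(6,2) → add node 7 parent=2 cost=6
8. q=(22,1) nearest=6 d=9 new=(15,1) → add node 8 parent=6 cost=14
9. q=(6,20) nearest=3 d=14 new=(6,8) → add node 9 parent=3 cost=8
10. q=(30,8) nearest=8 d=15 new=(17,3) → add node 10 parent=8 cost=16
11. q=(25,17) nearest=5 d=14 new=(13,6) → add node 11 parent=5 cost=12
12. q=(36,3) nearest=10 d=19 new=(19,3) → add node 12 parent=10 cost=18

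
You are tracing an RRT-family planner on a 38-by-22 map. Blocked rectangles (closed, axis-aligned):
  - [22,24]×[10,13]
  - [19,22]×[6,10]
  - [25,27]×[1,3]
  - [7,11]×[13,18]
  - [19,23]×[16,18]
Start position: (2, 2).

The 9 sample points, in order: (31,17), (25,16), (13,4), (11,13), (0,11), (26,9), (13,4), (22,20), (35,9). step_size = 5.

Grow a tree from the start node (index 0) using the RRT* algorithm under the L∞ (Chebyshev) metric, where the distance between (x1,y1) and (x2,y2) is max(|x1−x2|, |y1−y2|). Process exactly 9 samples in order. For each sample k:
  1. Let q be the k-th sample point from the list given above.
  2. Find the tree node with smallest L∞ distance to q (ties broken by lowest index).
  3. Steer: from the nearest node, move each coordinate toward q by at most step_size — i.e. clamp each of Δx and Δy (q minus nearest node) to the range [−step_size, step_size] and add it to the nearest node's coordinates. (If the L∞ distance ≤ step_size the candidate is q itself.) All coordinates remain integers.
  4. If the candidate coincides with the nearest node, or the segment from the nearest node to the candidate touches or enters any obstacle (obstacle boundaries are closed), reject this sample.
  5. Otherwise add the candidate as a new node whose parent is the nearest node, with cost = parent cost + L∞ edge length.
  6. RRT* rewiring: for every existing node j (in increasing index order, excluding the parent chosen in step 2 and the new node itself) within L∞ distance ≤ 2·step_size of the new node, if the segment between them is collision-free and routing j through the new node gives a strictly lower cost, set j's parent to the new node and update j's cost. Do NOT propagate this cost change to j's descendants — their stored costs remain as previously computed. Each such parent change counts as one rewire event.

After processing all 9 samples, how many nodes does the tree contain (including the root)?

Node count: 8

1. q=(31,17) nearest=0 d=29 new=(7,7) → add node 1 parent=0 cost=5
2. q=(25,16) nearest=1 d=18 new=(12,12) → add node 2 parent=1 cost=10
3. q=(13,4) nearest=1 d=6 new=(12,4) → add node 3 parent=1 cost=10
4. q=(11,13) nearest=2 d=1 new=(11,13) → blocked by [7,11]×[13,18], reject
5. q=(0,11) nearest=1 d=7 new=(2,11) → add node 4 parent=1 cost=10
6. q=(26,9) nearest=2 d=14 new=(17,9) → add node 5 parent=2 cost=15
7. q=(13,4) nearest=3 d=1 new=(13,4) → add node 6 parent=3 cost=11
8. q=(22,20) nearest=2 d=10 new=(17,17) → add node 7 parent=2 cost=15
9. q=(35,9) nearest=5 d=18 new=(22,9) → blocked by [19,22]×[6,10], reject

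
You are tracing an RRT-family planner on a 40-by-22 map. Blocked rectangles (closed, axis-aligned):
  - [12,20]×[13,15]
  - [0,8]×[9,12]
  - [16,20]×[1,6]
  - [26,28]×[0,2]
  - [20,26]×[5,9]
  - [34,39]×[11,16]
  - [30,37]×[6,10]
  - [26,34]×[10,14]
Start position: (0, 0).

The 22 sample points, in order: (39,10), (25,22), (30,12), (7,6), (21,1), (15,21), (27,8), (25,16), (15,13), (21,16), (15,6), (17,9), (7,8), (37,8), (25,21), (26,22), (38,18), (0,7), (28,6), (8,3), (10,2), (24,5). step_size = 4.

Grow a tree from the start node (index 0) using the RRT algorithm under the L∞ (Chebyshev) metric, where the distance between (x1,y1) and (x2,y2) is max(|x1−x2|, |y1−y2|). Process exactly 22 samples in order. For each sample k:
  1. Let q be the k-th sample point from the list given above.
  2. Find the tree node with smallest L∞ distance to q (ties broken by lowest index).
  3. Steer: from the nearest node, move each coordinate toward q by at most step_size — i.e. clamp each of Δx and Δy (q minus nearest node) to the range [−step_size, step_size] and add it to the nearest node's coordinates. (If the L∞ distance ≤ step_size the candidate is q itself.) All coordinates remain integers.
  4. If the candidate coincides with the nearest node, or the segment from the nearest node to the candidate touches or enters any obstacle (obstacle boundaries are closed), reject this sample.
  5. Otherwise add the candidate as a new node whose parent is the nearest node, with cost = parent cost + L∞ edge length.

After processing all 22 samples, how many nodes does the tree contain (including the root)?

Node count: 18

1. q=(39,10) nearest=0 d=39 new=(4,4) → add node 1 parent=0 cost=4
2. q=(25,22) nearest=1 d=21 new=(8,8) → add node 2 parent=1 cost=8
3. q=(30,12) nearest=2 d=22 new=(12,12) → add node 3 parent=2 cost=12
4. q=(7,6) nearest=2 d=2 new=(7,6) → add node 4 parent=2 cost=10
5. q=(21,1) nearest=3 d=11 new=(16,8) → add node 5 parent=3 cost=16
6. q=(15,21) nearest=3 d=9 new=(15,16) → blocked by [12,20]×[13,15], reject
7. q=(27,8) nearest=5 d=11 new=(20,8) → blocked by [20,26]×[5,9], reject
8. q=(25,16) nearest=5 d=9 new=(20,12) → add node 6 parent=5 cost=20
9. q=(15,13) nearest=3 d=3 new=(15,13) → blocked by [12,20]×[13,15], reject
10. q=(21,16) nearest=6 d=4 new=(21,16) → add node 7 parent=6 cost=24
11. q=(15,6) nearest=5 d=2 new=(15,6) → add node 8 parent=5 cost=18
12. q=(17,9) nearest=5 d=1 new=(17,9) → add node 9 parent=5 cost=17
13. q=(7,8) nearest=2 d=1 new=(7,8) → add node 10 parent=2 cost=9
14. q=(37,8) nearest=7 d=16 new=(25,12) → add node 11 parent=7 cost=28
15. q=(25,21) nearest=7 d=5 new=(25,20) → add node 12 parent=7 cost=28
16. q=(26,22) nearest=12 d=2 new=(26,22) → add node 13 parent=12 cost=30
17. q=(38,18) nearest=13 d=12 new=(30,18) → add node 14 parent=13 cost=34
18. q=(0,7) nearest=1 d=4 new=(0,7) → add node 15 parent=1 cost=8
19. q=(28,6) nearest=11 d=6 new=(28,8) → blocked by [26,34]×[10,14], reject
20. q=(8,3) nearest=4 d=3 new=(8,3) → add node 16 parent=4 cost=13
21. q=(10,2) nearest=16 d=2 new=(10,2) → add node 17 parent=16 cost=15
22. q=(24,5) nearest=6 d=7 new=(24,8) → blocked by [20,26]×[5,9], reject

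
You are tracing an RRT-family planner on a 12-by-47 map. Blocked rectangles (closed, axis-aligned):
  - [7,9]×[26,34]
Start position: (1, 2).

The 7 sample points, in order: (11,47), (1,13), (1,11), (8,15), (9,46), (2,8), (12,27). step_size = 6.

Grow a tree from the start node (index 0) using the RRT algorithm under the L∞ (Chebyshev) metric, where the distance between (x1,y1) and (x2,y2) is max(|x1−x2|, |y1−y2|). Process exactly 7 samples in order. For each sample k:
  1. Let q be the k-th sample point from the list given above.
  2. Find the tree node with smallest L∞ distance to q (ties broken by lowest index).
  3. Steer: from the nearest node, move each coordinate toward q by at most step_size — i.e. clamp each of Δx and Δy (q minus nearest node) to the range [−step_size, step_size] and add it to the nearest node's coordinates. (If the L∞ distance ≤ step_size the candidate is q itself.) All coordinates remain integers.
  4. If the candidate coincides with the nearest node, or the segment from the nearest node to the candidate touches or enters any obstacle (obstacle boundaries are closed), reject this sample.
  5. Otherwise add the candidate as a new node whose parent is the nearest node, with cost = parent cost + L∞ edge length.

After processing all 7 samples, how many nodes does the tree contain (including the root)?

1. q=(11,47) nearest=0 d=45 new=(7,8) → add node 1 parent=0 cost=6
2. q=(1,13) nearest=1 d=6 new=(1,13) → add node 2 parent=1 cost=12
3. q=(1,11) nearest=2 d=2 new=(1,11) → add node 3 parent=2 cost=14
4. q=(8,15) nearest=1 d=7 new=(8,14) → add node 4 parent=1 cost=12
5. q=(9,46) nearest=4 d=32 new=(9,20) → add node 5 parent=4 cost=18
6. q=(2,8) nearest=3 d=3 new=(2,8) → add node 6 parent=3 cost=17
7. q=(12,27) nearest=5 d=7 new=(12,26) → add node 7 parent=5 cost=24

Node count: 8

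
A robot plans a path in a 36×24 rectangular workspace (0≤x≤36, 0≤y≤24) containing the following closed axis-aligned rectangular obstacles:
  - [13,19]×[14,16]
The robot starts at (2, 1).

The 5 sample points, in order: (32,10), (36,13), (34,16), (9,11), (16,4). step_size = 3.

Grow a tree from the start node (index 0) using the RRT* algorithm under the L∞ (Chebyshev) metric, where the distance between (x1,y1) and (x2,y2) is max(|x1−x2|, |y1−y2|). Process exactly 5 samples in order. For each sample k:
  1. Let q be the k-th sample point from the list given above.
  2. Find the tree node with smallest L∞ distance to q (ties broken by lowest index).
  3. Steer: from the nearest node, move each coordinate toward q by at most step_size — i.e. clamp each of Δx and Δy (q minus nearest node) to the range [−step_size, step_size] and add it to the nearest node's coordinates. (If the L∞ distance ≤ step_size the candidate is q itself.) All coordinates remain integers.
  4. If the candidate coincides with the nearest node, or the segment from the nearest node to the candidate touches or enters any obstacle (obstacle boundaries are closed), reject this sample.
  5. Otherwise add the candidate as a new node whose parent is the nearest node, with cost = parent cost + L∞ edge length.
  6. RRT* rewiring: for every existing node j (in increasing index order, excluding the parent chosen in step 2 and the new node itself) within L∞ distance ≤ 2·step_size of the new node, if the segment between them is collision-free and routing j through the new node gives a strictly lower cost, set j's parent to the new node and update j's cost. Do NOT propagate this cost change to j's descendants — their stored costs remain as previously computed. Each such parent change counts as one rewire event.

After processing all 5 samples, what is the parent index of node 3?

1. q=(32,10) nearest=0 d=30 new=(5,4) → add node 1 parent=0 cost=3
2. q=(36,13) nearest=1 d=31 new=(8,7) → add node 2 parent=1 cost=6
3. q=(34,16) nearest=2 d=26 new=(11,10) → add node 3 parent=2 cost=9
4. q=(9,11) nearest=3 d=2 new=(9,11) → add node 4 parent=3 cost=11
5. q=(16,4) nearest=3 d=6 new=(14,7) → add node 5 parent=3 cost=12

Parent of node 3: 2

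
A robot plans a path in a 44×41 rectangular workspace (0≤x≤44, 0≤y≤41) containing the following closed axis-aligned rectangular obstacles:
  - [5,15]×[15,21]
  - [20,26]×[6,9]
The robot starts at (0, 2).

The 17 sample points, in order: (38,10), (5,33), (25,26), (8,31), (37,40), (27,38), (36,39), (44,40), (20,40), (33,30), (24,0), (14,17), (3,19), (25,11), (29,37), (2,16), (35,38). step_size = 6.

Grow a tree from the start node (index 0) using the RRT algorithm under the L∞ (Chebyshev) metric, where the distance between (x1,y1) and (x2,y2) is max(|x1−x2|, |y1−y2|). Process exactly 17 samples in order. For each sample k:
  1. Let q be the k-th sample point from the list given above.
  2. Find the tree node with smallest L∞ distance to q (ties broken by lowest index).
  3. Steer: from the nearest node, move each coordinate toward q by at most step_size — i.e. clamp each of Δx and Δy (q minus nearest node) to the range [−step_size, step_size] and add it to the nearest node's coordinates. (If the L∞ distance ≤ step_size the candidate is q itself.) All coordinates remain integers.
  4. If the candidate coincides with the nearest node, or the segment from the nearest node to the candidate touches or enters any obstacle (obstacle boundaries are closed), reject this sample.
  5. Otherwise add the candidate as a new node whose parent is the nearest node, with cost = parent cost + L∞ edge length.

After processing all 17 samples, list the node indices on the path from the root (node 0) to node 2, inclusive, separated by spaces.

1. q=(38,10) nearest=0 d=38 new=(6,8) → add node 1 parent=0 cost=6
2. q=(5,33) nearest=1 d=25 new=(5,14) → add node 2 parent=1 cost=12
3. q=(25,26) nearest=1 d=19 new=(12,14) → add node 3 parent=1 cost=12
4. q=(8,31) nearest=2 d=17 new=(8,20) → blocked by [5,15]×[15,21], reject
5. q=(37,40) nearest=3 d=26 new=(18,20) → blocked by [5,15]×[15,21], reject
6. q=(27,38) nearest=2 d=24 new=(11,20) → blocked by [5,15]×[15,21], reject
7. q=(36,39) nearest=3 d=25 new=(18,20) → blocked by [5,15]×[15,21], reject
8. q=(44,40) nearest=3 d=32 new=(18,20) → blocked by [5,15]×[15,21], reject
9. q=(20,40) nearest=2 d=26 new=(11,20) → blocked by [5,15]×[15,21], reject
10. q=(33,30) nearest=3 d=21 new=(18,20) → blocked by [5,15]×[15,21], reject
11. q=(24,0) nearest=3 d=14 new=(18,8) → add node 4 parent=3 cost=18
12. q=(14,17) nearest=3 d=3 new=(14,17) → blocked by [5,15]×[15,21], reject
13. q=(3,19) nearest=2 d=5 new=(3,19) → add node 5 parent=2 cost=17
14. q=(25,11) nearest=4 d=7 new=(24,11) → blocked by [20,26]×[6,9], reject
15. q=(29,37) nearest=3 d=23 new=(18,20) → blocked by [5,15]×[15,21], reject
16. q=(2,16) nearest=2 d=3 new=(2,16) → add node 6 parent=2 cost=15
17. q=(35,38) nearest=3 d=24 new=(18,20) → blocked by [5,15]×[15,21], reject

Path: 0 1 2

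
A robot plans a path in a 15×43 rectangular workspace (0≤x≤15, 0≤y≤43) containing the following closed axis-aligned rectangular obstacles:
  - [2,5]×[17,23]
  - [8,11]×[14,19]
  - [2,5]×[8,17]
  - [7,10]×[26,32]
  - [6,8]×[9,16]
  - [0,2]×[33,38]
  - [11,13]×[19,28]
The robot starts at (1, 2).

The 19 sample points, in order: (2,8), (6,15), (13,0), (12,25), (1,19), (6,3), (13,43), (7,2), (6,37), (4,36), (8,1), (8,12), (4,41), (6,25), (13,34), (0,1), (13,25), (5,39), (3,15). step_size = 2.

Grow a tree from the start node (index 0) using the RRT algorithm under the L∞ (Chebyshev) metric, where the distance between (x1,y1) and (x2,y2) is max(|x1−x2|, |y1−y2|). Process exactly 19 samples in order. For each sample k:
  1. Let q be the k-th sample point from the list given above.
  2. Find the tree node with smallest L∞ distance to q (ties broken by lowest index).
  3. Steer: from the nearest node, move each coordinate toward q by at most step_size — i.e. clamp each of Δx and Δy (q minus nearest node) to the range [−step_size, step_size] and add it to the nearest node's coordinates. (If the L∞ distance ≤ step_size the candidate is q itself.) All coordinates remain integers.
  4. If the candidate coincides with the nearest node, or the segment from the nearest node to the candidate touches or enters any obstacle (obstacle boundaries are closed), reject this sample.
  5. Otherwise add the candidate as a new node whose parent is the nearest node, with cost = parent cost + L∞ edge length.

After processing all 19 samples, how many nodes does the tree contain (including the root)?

Node count: 9

1. q=(2,8) nearest=0 d=6 new=(2,4) → add node 1 parent=0 cost=2
2. q=(6,15) nearest=1 d=11 new=(4,6) → add node 2 parent=1 cost=4
3. q=(13,0) nearest=2 d=9 new=(6,4) → add node 3 parent=2 cost=6
4. q=(12,25) nearest=2 d=19 new=(6,8) → add node 4 parent=2 cost=6
5. q=(1,19) nearest=4 d=11 new=(4,10) → blocked by [2,5]×[8,17], reject
6. q=(6,3) nearest=3 d=1 new=(6,3) → add node 5 parent=3 cost=7
7. q=(13,43) nearest=4 d=35 new=(8,10) → blocked by [6,8]×[9,16], reject
8. q=(7,2) nearest=5 d=1 new=(7,2) → add node 6 parent=5 cost=8
9. q=(6,37) nearest=4 d=29 new=(6,10) → blocked by [6,8]×[9,16], reject
10. q=(4,36) nearest=4 d=28 new=(4,10) → blocked by [2,5]×[8,17], reject
11. q=(8,1) nearest=6 d=1 new=(8,1) → add node 7 parent=6 cost=9
12. q=(8,12) nearest=4 d=4 new=(8,10) → blocked by [6,8]×[9,16], reject
13. q=(4,41) nearest=4 d=33 new=(4,10) → blocked by [2,5]×[8,17], reject
14. q=(6,25) nearest=4 d=17 new=(6,10) → blocked by [6,8]×[9,16], reject
15. q=(13,34) nearest=4 d=26 new=(8,10) → blocked by [6,8]×[9,16], reject
16. q=(0,1) nearest=0 d=1 new=(0,1) → add node 8 parent=0 cost=1
17. q=(13,25) nearest=4 d=17 new=(8,10) → blocked by [6,8]×[9,16], reject
18. q=(5,39) nearest=4 d=31 new=(5,10) → blocked by [2,5]×[8,17], reject
19. q=(3,15) nearest=4 d=7 new=(4,10) → blocked by [2,5]×[8,17], reject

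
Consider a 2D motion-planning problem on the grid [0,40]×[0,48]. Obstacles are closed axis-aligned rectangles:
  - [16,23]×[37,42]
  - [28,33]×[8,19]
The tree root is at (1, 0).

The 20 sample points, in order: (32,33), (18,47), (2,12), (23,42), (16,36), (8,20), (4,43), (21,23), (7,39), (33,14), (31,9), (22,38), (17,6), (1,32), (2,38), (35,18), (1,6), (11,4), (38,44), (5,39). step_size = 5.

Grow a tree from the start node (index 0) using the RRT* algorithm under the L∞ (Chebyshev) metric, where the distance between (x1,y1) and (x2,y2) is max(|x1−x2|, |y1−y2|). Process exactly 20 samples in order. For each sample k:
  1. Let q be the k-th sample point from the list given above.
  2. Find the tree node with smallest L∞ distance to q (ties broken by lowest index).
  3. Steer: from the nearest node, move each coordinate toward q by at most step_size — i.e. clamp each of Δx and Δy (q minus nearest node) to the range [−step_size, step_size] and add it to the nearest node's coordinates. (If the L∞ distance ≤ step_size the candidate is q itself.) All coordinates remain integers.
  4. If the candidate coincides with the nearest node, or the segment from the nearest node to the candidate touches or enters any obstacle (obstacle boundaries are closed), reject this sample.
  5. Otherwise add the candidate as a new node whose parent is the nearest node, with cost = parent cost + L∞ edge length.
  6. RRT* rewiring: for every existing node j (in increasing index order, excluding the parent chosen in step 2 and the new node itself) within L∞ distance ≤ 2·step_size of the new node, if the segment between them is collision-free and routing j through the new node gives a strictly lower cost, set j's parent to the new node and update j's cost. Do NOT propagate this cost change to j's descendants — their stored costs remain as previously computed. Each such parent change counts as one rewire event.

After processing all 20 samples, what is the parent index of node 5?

1. q=(32,33) nearest=0 d=33 new=(6,5) → add node 1 parent=0 cost=5
2. q=(18,47) nearest=1 d=42 new=(11,10) → add node 2 parent=1 cost=10
3. q=(2,12) nearest=1 d=7 new=(2,10) → add node 3 parent=1 cost=10
4. q=(23,42) nearest=2 d=32 new=(16,15) → add node 4 parent=2 cost=15
5. q=(16,36) nearest=4 d=21 new=(16,20) → add node 5 parent=4 cost=20
6. q=(8,20) nearest=4 d=8 new=(11,20) → add node 6 parent=4 cost=20
7. q=(4,43) nearest=5 d=23 new=(11,25) → add node 7 parent=5 cost=25
8. q=(21,23) nearest=5 d=5 new=(21,23) → add node 8 parent=5 cost=25
9. q=(7,39) nearest=7 d=14 new=(7,30) → add node 9 parent=7 cost=30
10. q=(33,14) nearest=8 d=12 new=(26,18) → add node 10 parent=8 cost=30
11. q=(31,9) nearest=10 d=9 new=(31,13) → blocked by [28,33]×[8,19], reject
12. q=(22,38) nearest=7 d=13 new=(16,30) → add node 11 parent=7 cost=30
13. q=(17,6) nearest=2 d=6 new=(16,6) → add node 12 parent=2 cost=15
14. q=(1,32) nearest=9 d=6 new=(2,32) → add node 13 parent=9 cost=35
15. q=(2,38) nearest=13 d=6 new=(2,37) → add node 14 parent=13 cost=40
16. q=(35,18) nearest=10 d=9 new=(31,18) → blocked by [28,33]×[8,19], reject
17. q=(1,6) nearest=3 d=4 new=(1,6) → add node 15 parent=3 cost=14
18. q=(11,4) nearest=1 d=5 new=(11,4) → add node 16 parent=1 cost=10
19. q=(38,44) nearest=8 d=21 new=(26,28) → add node 17 parent=8 cost=30
20. q=(5,39) nearest=14 d=3 new=(5,39) → add node 18 parent=14 cost=43

Parent of node 5: 4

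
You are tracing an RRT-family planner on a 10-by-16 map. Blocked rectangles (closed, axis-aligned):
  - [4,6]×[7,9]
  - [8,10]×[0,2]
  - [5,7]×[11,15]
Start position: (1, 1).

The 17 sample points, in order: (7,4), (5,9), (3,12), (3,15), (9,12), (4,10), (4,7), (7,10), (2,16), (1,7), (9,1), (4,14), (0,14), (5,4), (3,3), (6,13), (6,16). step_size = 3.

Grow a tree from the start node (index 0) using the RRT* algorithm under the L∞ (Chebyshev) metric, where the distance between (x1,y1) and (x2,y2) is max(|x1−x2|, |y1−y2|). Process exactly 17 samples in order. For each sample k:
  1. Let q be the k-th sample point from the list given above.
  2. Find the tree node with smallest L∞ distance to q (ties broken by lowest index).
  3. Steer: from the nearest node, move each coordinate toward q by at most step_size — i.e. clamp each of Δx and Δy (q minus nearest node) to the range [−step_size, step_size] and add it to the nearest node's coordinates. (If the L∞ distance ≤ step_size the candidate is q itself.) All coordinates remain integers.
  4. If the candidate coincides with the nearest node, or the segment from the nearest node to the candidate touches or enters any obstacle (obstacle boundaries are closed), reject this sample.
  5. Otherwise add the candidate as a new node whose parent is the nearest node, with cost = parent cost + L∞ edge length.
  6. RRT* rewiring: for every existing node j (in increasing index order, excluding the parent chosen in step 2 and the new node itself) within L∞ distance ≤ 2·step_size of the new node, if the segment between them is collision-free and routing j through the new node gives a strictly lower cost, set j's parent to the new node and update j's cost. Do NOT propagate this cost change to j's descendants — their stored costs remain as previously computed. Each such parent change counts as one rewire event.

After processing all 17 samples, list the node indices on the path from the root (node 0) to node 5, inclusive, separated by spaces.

1. q=(7,4) nearest=0 d=6 new=(4,4) → add node 1 parent=0 cost=3
2. q=(5,9) nearest=1 d=5 new=(5,7) → blocked by [4,6]×[7,9], reject
3. q=(3,12) nearest=1 d=8 new=(3,7) → add node 2 parent=1 cost=6
4. q=(3,15) nearest=2 d=8 new=(3,10) → add node 3 parent=2 cost=9
5. q=(9,12) nearest=2 d=6 new=(6,10) → blocked by [4,6]×[7,9], reject
6. q=(4,10) nearest=3 d=1 new=(4,10) → add node 4 parent=3 cost=10
7. q=(4,7) nearest=2 d=1 new=(4,7) → blocked by [4,6]×[7,9], reject
8. q=(7,10) nearest=4 d=3 new=(7,10) → add node 5 parent=4 cost=13
9. q=(2,16) nearest=3 d=6 new=(2,13) → add node 6 parent=3 cost=12
10. q=(1,7) nearest=2 d=2 new=(1,7) → add node 7 parent=2 cost=8
11. q=(9,1) nearest=1 d=5 new=(7,1) → add node 8 parent=1 cost=6
12. q=(4,14) nearest=6 d=2 new=(4,14) → add node 9 parent=6 cost=14
13. q=(0,14) nearest=6 d=2 new=(0,14) → add node 10 parent=6 cost=14
14. q=(5,4) nearest=1 d=1 new=(5,4) → add node 11 parent=1 cost=4
15. q=(3,3) nearest=1 d=1 new=(3,3) → add node 12 parent=1 cost=4
16. q=(6,13) nearest=9 d=2 new=(6,13) → blocked by [5,7]×[11,15], reject
17. q=(6,16) nearest=9 d=2 new=(6,16) → blocked by [5,7]×[11,15], reject

Path: 0 1 2 3 4 5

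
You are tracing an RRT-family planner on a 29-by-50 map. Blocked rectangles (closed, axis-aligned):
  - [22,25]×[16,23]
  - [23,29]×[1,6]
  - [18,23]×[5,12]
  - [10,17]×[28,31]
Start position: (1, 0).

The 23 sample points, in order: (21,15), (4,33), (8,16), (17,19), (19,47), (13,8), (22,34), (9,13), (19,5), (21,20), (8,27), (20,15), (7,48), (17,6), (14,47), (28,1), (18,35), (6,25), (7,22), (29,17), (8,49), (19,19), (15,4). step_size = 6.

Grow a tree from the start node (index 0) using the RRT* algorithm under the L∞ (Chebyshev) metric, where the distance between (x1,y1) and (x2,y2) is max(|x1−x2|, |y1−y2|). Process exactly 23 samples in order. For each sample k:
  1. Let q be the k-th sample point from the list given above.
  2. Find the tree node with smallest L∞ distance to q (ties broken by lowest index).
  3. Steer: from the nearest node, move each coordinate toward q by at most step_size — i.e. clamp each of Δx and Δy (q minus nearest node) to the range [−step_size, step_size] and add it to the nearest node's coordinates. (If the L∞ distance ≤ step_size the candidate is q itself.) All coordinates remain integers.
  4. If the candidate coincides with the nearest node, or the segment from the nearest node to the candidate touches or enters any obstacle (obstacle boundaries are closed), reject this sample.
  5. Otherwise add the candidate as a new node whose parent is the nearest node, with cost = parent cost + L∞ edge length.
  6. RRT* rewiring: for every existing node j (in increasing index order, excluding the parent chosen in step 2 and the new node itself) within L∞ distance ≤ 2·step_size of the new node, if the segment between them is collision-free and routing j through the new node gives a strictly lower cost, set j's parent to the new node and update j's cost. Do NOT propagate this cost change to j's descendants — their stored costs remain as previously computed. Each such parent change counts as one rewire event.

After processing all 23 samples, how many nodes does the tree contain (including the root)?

1. q=(21,15) nearest=0 d=20 new=(7,6) → add node 1 parent=0 cost=6
2. q=(4,33) nearest=1 d=27 new=(4,12) → add node 2 parent=1 cost=12
3. q=(8,16) nearest=2 d=4 new=(8,16) → add node 3 parent=2 cost=16
4. q=(17,19) nearest=3 d=9 new=(14,19) → add node 4 parent=3 cost=22
5. q=(19,47) nearest=4 d=28 new=(19,25) → add node 5 parent=4 cost=28
6. q=(13,8) nearest=1 d=6 new=(13,8) → add node 6 parent=1 cost=12
7. q=(22,34) nearest=5 d=9 new=(22,31) → add node 7 parent=5 cost=34
8. q=(9,13) nearest=3 d=3 new=(9,13) → add node 8 parent=3 cost=19
9. q=(19,5) nearest=6 d=6 new=(19,5) → blocked by [18,23]×[5,12], reject
10. q=(21,20) nearest=5 d=5 new=(21,20) → add node 9 parent=5 cost=33
11. q=(8,27) nearest=4 d=8 new=(8,25) → add node 10 parent=4 cost=28
12. q=(20,15) nearest=9 d=5 new=(20,15) → add node 11 parent=9 cost=38
13. q=(7,48) nearest=7 d=17 new=(16,37) → add node 12 parent=7 cost=40
14. q=(17,6) nearest=6 d=4 new=(17,6) → add node 13 parent=6 cost=16
15. q=(14,47) nearest=12 d=10 new=(14,43) → add node 14 parent=12 cost=46
16. q=(28,1) nearest=13 d=11 new=(23,1) → blocked by [23,29]×[1,6], reject
17. q=(18,35) nearest=12 d=2 new=(18,35) → add node 15 parent=12 cost=42
18. q=(6,25) nearest=10 d=2 new=(6,25) → add node 16 parent=10 cost=30
19. q=(7,22) nearest=10 d=3 new=(7,22) → add node 17 parent=10 cost=31
20. q=(29,17) nearest=9 d=8 new=(27,17) → blocked by [22,25]×[16,23], reject
21. q=(8,49) nearest=14 d=6 new=(8,49) → add node 18 parent=14 cost=52
22. q=(19,19) nearest=9 d=2 new=(19,19) → add node 19 parent=9 cost=35
23. q=(15,4) nearest=13 d=2 new=(15,4) → add node 20 parent=13 cost=18

Node count: 21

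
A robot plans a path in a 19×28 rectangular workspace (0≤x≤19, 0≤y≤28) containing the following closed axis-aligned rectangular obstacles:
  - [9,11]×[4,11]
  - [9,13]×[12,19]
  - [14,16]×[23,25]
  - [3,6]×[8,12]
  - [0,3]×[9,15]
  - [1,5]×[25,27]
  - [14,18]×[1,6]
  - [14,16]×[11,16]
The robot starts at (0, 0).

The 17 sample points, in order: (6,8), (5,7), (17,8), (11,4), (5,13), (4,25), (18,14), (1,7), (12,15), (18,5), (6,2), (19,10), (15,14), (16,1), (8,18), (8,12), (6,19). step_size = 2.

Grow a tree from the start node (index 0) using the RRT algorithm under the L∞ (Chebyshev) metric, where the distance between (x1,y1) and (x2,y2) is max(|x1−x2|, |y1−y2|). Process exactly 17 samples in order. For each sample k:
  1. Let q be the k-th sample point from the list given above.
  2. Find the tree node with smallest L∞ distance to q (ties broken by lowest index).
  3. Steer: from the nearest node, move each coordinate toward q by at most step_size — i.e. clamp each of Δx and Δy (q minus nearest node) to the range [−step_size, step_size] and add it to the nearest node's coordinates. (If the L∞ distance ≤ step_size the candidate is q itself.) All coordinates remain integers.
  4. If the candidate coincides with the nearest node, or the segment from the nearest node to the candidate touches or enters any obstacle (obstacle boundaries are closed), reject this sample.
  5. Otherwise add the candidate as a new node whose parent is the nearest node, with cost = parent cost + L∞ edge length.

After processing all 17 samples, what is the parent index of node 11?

Parent of node 11: 10

1. q=(6,8) nearest=0 d=8 new=(2,2) → add node 1 parent=0 cost=2
2. q=(5,7) nearest=1 d=5 new=(4,4) → add node 2 parent=1 cost=4
3. q=(17,8) nearest=2 d=13 new=(6,6) → add node 3 parent=2 cost=6
4. q=(11,4) nearest=3 d=5 new=(8,4) → add node 4 parent=3 cost=8
5. q=(5,13) nearest=3 d=7 new=(5,8) → blocked by [3,6]×[8,12], reject
6. q=(4,25) nearest=3 d=19 new=(4,8) → blocked by [3,6]×[8,12], reject
7. q=(18,14) nearest=4 d=10 new=(10,6) → blocked by [9,11]×[4,11], reject
8. q=(1,7) nearest=2 d=3 new=(2,6) → add node 5 parent=2 cost=6
9. q=(12,15) nearest=3 d=9 new=(8,8) → add node 6 parent=3 cost=8
10. q=(18,5) nearest=4 d=10 new=(10,5) → blocked by [9,11]×[4,11], reject
11. q=(6,2) nearest=2 d=2 new=(6,2) → add node 7 parent=2 cost=6
12. q=(19,10) nearest=4 d=11 new=(10,6) → blocked by [9,11]×[4,11], reject
13. q=(15,14) nearest=6 d=7 new=(10,10) → blocked by [9,11]×[4,11], reject
14. q=(16,1) nearest=4 d=8 new=(10,2) → add node 8 parent=4 cost=10
15. q=(8,18) nearest=6 d=10 new=(8,10) → add node 9 parent=6 cost=10
16. q=(8,12) nearest=9 d=2 new=(8,12) → add node 10 parent=9 cost=12
17. q=(6,19) nearest=10 d=7 new=(6,14) → add node 11 parent=10 cost=14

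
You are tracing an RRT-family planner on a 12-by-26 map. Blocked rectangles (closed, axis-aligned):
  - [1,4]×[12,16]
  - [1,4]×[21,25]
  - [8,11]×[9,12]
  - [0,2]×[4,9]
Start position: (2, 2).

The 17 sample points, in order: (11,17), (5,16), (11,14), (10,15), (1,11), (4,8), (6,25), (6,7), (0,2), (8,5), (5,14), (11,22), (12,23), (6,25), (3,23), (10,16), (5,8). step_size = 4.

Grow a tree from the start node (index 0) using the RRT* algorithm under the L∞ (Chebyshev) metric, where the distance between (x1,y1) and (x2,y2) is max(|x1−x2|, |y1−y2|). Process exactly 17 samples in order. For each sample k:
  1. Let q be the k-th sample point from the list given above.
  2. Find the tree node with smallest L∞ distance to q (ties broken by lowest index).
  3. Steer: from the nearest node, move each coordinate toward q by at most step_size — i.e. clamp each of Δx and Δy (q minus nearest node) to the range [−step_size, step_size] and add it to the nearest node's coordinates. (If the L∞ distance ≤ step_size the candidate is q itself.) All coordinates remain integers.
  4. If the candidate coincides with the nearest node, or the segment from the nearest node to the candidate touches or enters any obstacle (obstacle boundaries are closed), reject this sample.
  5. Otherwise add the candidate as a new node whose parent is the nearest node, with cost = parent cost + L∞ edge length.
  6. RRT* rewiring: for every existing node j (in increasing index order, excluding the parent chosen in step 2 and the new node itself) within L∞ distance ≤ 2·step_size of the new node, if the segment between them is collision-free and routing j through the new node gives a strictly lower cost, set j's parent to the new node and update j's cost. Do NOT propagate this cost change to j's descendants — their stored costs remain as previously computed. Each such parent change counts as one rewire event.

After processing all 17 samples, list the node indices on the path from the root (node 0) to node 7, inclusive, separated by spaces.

Path: 0 1 2 3 4 7

1. q=(11,17) nearest=0 d=15 new=(6,6) → add node 1 parent=0 cost=4
2. q=(5,16) nearest=1 d=10 new=(5,10) → add node 2 parent=1 cost=8
3. q=(11,14) nearest=2 d=6 new=(9,14) → add node 3 parent=2 cost=12
4. q=(10,15) nearest=3 d=1 new=(10,15) → add node 4 parent=3 cost=13
5. q=(1,11) nearest=2 d=4 new=(1,11) → add node 5 parent=2 cost=12
6. q=(4,8) nearest=1 d=2 new=(4,8) → add node 6 parent=1 cost=6; rewire 5→6 (9<12)
7. q=(6,25) nearest=4 d=10 new=(6,19) → add node 7 parent=4 cost=17
8. q=(6,7) nearest=1 d=1 new=(6,7) → add node 8 parent=1 cost=5
9. q=(0,2) nearest=0 d=2 new=(0,2) → add node 9 parent=0 cost=2
10. q=(8,5) nearest=1 d=2 new=(8,5) → add node 10 parent=1 cost=6
11. q=(5,14) nearest=2 d=4 new=(5,14) → add node 11 parent=2 cost=12
12. q=(11,22) nearest=7 d=5 new=(10,22) → add node 12 parent=7 cost=21
13. q=(12,23) nearest=12 d=2 new=(12,23) → add node 13 parent=12 cost=23
14. q=(6,25) nearest=12 d=4 new=(6,25) → add node 14 parent=12 cost=25
15. q=(3,23) nearest=14 d=3 new=(3,23) → blocked by [1,4]×[21,25], reject
16. q=(10,16) nearest=4 d=1 new=(10,16) → add node 15 parent=4 cost=14; rewire 12→15 (20<21); rewire 13→15 (21<23)
17. q=(5,8) nearest=6 d=1 new=(5,8) → add node 16 parent=6 cost=7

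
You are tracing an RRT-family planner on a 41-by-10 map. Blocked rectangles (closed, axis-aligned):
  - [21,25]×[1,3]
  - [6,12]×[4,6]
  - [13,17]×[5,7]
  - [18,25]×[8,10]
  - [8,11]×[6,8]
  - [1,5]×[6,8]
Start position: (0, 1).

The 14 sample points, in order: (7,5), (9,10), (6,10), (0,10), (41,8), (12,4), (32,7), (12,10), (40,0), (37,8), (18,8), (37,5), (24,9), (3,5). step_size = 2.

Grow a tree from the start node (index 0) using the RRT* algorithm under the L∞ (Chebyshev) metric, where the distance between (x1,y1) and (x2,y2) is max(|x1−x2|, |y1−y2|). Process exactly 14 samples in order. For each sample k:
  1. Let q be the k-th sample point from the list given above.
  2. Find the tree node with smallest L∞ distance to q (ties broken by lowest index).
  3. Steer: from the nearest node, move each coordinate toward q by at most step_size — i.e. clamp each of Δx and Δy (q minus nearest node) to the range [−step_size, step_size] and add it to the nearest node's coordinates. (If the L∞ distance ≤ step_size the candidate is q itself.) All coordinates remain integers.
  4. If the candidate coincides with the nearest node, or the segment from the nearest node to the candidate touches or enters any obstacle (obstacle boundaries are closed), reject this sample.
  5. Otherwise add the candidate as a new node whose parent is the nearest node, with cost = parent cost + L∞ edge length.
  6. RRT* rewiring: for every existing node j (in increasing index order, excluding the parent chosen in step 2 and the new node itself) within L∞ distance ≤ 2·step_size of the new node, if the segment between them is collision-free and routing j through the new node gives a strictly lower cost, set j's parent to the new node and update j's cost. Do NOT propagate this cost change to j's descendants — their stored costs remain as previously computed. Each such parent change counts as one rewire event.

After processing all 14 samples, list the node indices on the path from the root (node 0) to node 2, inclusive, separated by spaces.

Path: 0 1 2

1. q=(7,5) nearest=0 d=7 new=(2,3) → add node 1 parent=0 cost=2
2. q=(9,10) nearest=1 d=7 new=(4,5) → add node 2 parent=1 cost=4
3. q=(6,10) nearest=2 d=5 new=(6,7) → blocked by [1,5]×[6,8], reject
4. q=(0,10) nearest=2 d=5 new=(2,7) → blocked by [1,5]×[6,8], reject
5. q=(41,8) nearest=2 d=37 new=(6,7) → blocked by [1,5]×[6,8], reject
6. q=(12,4) nearest=2 d=8 new=(6,4) → blocked by [6,12]×[4,6], reject
7. q=(32,7) nearest=2 d=28 new=(6,7) → blocked by [1,5]×[6,8], reject
8. q=(12,10) nearest=2 d=8 new=(6,7) → blocked by [1,5]×[6,8], reject
9. q=(40,0) nearest=2 d=36 new=(6,3) → add node 3 parent=2 cost=6
10. q=(37,8) nearest=3 d=31 new=(8,5) → blocked by [6,12]×[4,6], reject
11. q=(18,8) nearest=3 d=12 new=(8,5) → blocked by [6,12]×[4,6], reject
12. q=(37,5) nearest=3 d=31 new=(8,5) → blocked by [6,12]×[4,6], reject
13. q=(24,9) nearest=3 d=18 new=(8,5) → blocked by [6,12]×[4,6], reject
14. q=(3,5) nearest=2 d=1 new=(3,5) → add node 4 parent=2 cost=5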